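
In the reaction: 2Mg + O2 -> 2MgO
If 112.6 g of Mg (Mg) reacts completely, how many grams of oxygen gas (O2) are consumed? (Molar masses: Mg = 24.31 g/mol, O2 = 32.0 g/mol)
Moles of Mg = 112.6 g ÷ 24.31 g/mol = 4.63184 mol
Mole ratio: 1 mol O2 / 2 mol Mg
Moles of O2 = 4.63184 × (1/2) = 2.31592 mol
Mass of O2 = 2.31592 mol × 32.0 g/mol = 74.11 g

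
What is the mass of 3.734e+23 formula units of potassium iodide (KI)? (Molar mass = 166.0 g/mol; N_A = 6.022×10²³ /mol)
Moles = 3.734e+23 ÷ 6.022×10²³ = 0.62006 mol
Mass = 0.62006 mol × 166.0 g/mol = 102.9 g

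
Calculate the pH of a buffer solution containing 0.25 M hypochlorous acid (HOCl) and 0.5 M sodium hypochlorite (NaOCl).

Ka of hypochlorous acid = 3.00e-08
pH = 7.82

pKa = -log(3.00e-08) = 7.52. pH = pKa + log([A⁻]/[HA]) = 7.52 + log(0.5/0.25)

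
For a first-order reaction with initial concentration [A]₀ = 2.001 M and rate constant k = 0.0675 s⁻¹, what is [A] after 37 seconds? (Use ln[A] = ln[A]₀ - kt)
0.1647 M

ln[A] = ln[A]₀ - k·t = ln(2.001) - (0.0675)·(37) = 0.6936 - 2.4975 = -1.8039
[A] = e^(-1.8039) = 0.1647 M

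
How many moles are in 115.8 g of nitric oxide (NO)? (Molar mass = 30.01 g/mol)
Moles = 115.8 g ÷ 30.01 g/mol = 3.859 mol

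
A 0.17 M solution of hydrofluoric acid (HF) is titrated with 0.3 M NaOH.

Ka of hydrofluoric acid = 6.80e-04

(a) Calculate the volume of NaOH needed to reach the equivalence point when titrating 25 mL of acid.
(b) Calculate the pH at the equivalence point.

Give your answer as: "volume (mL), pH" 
V = 14.2 mL, pH = 8.10

(a) At equivalence: moles acid = moles base.
moles acid = 0.17 × 0.025 = 0.00425 mol; V_NaOH = 0.00425/0.3 = 0.01417 L = 14.2 mL.
(b) At equivalence, all acid → conjugate base A⁻ at [A⁻] = 0.00425/0.03917 = 0.1085 M.
Kb = Kw/Ka = 1.0e-14/6.80e-04 = 1.471e-11; [OH⁻] = √(Kb·[A⁻]) = 1.263e-06; pOH = 5.90; pH = 14 − pOH = 8.10.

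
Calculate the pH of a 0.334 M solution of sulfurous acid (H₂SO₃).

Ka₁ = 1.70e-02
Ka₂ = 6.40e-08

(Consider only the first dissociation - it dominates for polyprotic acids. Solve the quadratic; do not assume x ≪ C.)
pH = 1.17

x² + Ka₁·x − Ka₁·C = 0 with Ka₁ = 1.70e-02, C = 0.334.
x = (−Ka₁ + √(Ka₁² + 4·Ka₁·C))/2 = 6.7330e-02 M, so pH = 1.17.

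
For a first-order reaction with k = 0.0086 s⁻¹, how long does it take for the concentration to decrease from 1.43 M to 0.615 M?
98.12 s

From ln[A] = ln[A]₀ - k·t: t = ln([A]₀/[A])/k = ln(1.43/0.615)/0.0086 = ln(2.3252)/0.0086 = 0.8438/0.0086 = 98.12 s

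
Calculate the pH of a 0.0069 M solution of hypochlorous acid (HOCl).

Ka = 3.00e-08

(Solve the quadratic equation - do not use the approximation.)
pH = 4.84

x² + Ka×x - Ka×C = 0. Using quadratic formula: [H⁺] = 1.4373e-05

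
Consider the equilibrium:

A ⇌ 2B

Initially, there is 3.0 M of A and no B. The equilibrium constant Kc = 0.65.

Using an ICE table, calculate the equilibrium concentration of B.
[B] = 1.243 M

ICE: [A] = 3.0 − x, [B] = 2x.
Kc = (2x)²/(3.0 − x) = 0.65 ⇒ 4x² + 0.65x − 1.95 = 0.
x = (−0.65 + √(0.65² + 4·4·1.95))/(2·4) = (−0.65 + √31.623)/8 = 0.62167.
[B] = 2x = 1.243 M.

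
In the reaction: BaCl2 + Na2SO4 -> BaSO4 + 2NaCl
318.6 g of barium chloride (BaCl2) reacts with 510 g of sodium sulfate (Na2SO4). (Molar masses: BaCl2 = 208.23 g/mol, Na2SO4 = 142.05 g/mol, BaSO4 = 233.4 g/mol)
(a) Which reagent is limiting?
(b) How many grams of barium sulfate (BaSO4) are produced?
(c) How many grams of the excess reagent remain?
(a) BaCl2, (b) 357.1 g, (c) 292.7 g

Moles of BaCl2 = 318.6 g ÷ 208.23 g/mol = 1.53004 mol
Moles of Na2SO4 = 510 g ÷ 142.05 g/mol = 3.59029 mol
Moles ÷ coefficient: BaCl2: 1.53004/1 = 1.53, Na2SO4: 3.59029/1 = 3.59
(a) BaCl2 has the smaller value, so BaCl2 is the limiting reagent.
(b) Moles of BaSO4 = 1.53004 mol BaCl2 × (1/1) = 1.53004 mol; mass = 1.53004 mol × 233.4 g/mol = 357.1 g
(c) Na2SO4 consumed = 1.53004 × (1/1) = 1.53004 mol; remaining = 3.59029 − 1.53004 = 2.06025 mol; mass = 2.06025 mol × 142.05 g/mol = 292.7 g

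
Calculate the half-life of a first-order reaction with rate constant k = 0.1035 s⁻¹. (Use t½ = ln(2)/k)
6.70 s

t½ = ln(2)/k = 0.6931/0.1035 = 6.70 s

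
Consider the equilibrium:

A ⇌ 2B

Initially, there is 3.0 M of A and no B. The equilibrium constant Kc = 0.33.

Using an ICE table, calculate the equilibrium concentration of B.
[B] = 0.916 M

ICE: [A] = 3.0 − x, [B] = 2x.
Kc = (2x)²/(3.0 − x) = 0.33 ⇒ 4x² + 0.33x − 0.99 = 0.
x = (−0.33 + √(0.33² + 4·4·0.99))/(2·4) = (−0.33 + √15.949)/8 = 0.45795.
[B] = 2x = 0.916 M.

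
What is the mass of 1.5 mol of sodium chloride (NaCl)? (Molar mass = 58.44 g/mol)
Mass = 1.5 mol × 58.44 g/mol = 87.66 g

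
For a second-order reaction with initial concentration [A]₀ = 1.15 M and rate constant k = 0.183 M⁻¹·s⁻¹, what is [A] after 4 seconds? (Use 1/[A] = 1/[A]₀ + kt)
0.6244 M

1/[A] = 1/[A]₀ + k·t = 1/1.15 + (0.183)·(4) = 0.8696 + 0.7320 = 1.6016
[A] = 1/1.6016 = 0.6244 M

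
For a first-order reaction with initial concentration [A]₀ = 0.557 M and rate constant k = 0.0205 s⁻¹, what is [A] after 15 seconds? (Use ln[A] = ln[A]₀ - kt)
0.4096 M

ln[A] = ln[A]₀ - k·t = ln(0.557) - (0.0205)·(15) = -0.5852 - 0.3075 = -0.8927
[A] = e^(-0.8927) = 0.4096 M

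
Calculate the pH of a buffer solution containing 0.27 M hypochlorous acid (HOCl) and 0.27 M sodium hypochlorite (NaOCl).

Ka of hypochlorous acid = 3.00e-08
pH = 7.52

pKa = -log(3.00e-08) = 7.52. pH = pKa + log([A⁻]/[HA]) = 7.52 + log(0.27/0.27)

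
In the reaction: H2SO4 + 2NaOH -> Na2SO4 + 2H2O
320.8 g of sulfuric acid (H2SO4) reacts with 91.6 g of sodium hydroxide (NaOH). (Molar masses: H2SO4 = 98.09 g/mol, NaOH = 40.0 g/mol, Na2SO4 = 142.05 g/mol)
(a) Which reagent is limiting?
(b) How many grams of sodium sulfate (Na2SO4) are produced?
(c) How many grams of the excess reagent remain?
(a) NaOH, (b) 162.6 g, (c) 208.5 g

Moles of H2SO4 = 320.8 g ÷ 98.09 g/mol = 3.27047 mol
Moles of NaOH = 91.6 g ÷ 40.0 g/mol = 2.29 mol
Moles ÷ coefficient: H2SO4: 3.27047/1 = 3.27, NaOH: 2.29/2 = 1.145
(a) NaOH has the smaller value, so NaOH is the limiting reagent.
(b) Moles of Na2SO4 = 2.29 mol NaOH × (1/2) = 1.145 mol; mass = 1.145 mol × 142.05 g/mol = 162.6 g
(c) H2SO4 consumed = 2.29 × (1/2) = 1.145 mol; remaining = 3.27047 − 1.145 = 2.12547 mol; mass = 2.12547 mol × 98.09 g/mol = 208.5 g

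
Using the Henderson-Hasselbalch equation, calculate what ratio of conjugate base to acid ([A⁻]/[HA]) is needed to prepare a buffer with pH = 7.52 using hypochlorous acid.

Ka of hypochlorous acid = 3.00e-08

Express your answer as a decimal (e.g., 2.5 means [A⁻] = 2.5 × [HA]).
[A⁻]/[HA] = 0.993

pKa = −log(3.00e-08) = 7.5229. pH = pKa + log([A⁻]/[HA]). 7.52 = 7.5229 + log(ratio). log(ratio) = 7.52 − 7.5229 = -0.0029. ratio = 10^(-0.0029) = 0.993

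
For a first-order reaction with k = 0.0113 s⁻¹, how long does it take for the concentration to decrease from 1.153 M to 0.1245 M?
196.97 s

From ln[A] = ln[A]₀ - k·t: t = ln([A]₀/[A])/k = ln(1.153/0.1245)/0.0113 = ln(9.2610)/0.0113 = 2.2258/0.0113 = 196.97 s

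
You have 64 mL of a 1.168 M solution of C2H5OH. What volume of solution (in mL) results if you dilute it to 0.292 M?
Using M₁V₁ = M₂V₂:
1.168 × 64 = 0.292 × V₂
V₂ = (1.168 × 64) / 0.292 = 256 mL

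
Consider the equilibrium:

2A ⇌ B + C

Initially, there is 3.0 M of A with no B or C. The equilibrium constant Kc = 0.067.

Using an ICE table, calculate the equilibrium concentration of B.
[B] = 0.512 M

ICE: [A] = 3.0 − 2x, [B] = [C] = x.
Kc = x²/(3.0 − 2x)² = 0.067 ⇒ √Kc = x/(3.0 − 2x).
x = √0.067·3.0/(1 + 2√0.067) = 0.25884·3.0/1.5177 = 0.51165.
[B] = x = 0.512 M.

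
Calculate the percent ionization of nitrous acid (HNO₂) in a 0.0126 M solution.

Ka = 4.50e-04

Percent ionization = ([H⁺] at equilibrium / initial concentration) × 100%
Percent ionization = 17.2%

Let x = [H⁺]. Ka = x²/(C - x) ⇒ x² + (4.50e-04)x - (4.50e-04)(0.0126) = 0. x = 2.1668e-03. Percent = (2.1668e-03/0.0126) × 100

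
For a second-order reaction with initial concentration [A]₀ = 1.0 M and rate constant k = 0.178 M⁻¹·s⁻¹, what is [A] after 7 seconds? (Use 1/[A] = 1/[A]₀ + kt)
0.4452 M

1/[A] = 1/[A]₀ + k·t = 1/1.0 + (0.178)·(7) = 1.0000 + 1.2460 = 2.2460
[A] = 1/2.2460 = 0.4452 M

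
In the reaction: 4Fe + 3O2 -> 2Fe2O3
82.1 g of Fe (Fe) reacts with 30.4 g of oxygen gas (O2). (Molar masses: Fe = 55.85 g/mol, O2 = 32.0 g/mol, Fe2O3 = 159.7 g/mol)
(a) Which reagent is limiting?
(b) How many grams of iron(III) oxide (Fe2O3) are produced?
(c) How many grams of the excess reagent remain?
(a) O2, (b) 101.1 g, (c) 11.36 g

Moles of Fe = 82.1 g ÷ 55.85 g/mol = 1.47001 mol
Moles of O2 = 30.4 g ÷ 32.0 g/mol = 0.95 mol
Moles ÷ coefficient: Fe: 1.47001/4 = 0.3675, O2: 0.95/3 = 0.3167
(a) O2 has the smaller value, so O2 is the limiting reagent.
(b) Moles of Fe2O3 = 0.95 mol O2 × (2/3) = 0.633333 mol; mass = 0.633333 mol × 159.7 g/mol = 101.1 g
(c) Fe consumed = 0.95 × (4/3) = 1.26667 mol; remaining = 1.47001 − 1.26667 = 0.203342 mol; mass = 0.203342 mol × 55.85 g/mol = 11.36 g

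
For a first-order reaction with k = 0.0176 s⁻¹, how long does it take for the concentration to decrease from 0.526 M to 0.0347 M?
154.46 s

From ln[A] = ln[A]₀ - k·t: t = ln([A]₀/[A])/k = ln(0.526/0.0347)/0.0176 = ln(15.1585)/0.0176 = 2.7186/0.0176 = 154.46 s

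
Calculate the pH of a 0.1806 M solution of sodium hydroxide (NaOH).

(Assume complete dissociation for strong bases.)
pH = 13.26

[OH⁻] = 0.1806 M for strong base. pOH = -log[OH⁻] = 0.74, pH = 14 - pOH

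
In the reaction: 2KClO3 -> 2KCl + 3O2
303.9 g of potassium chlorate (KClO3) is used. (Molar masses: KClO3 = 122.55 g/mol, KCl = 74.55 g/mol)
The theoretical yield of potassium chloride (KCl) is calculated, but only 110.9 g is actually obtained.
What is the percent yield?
Moles of KClO3 = 303.9 g ÷ 122.55 g/mol = 2.4798 mol
Mole ratio: 2 mol KCl / 2 mol KClO3
Moles of KCl = 2.4798 × (2/2) = 2.4798 mol
Theoretical yield = 2.4798 mol × 74.55 g/mol = 184.87 g
Actual yield = 110.9 g
Percent yield = (110.9 / 184.87) × 100% = 60.0%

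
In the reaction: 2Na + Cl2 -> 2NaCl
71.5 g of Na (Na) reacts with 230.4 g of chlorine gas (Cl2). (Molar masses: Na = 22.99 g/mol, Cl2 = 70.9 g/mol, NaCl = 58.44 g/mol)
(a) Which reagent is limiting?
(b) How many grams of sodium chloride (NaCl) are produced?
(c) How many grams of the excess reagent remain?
(a) Na, (b) 181.8 g, (c) 120.1 g

Moles of Na = 71.5 g ÷ 22.99 g/mol = 3.11005 mol
Moles of Cl2 = 230.4 g ÷ 70.9 g/mol = 3.24965 mol
Moles ÷ coefficient: Na: 3.11005/2 = 1.555, Cl2: 3.24965/1 = 3.25
(a) Na has the smaller value, so Na is the limiting reagent.
(b) Moles of NaCl = 3.11005 mol Na × (2/2) = 3.11005 mol; mass = 3.11005 mol × 58.44 g/mol = 181.8 g
(c) Cl2 consumed = 3.11005 × (1/2) = 1.55502 mol; remaining = 3.24965 − 1.55502 = 1.69462 mol; mass = 1.69462 mol × 70.9 g/mol = 120.1 g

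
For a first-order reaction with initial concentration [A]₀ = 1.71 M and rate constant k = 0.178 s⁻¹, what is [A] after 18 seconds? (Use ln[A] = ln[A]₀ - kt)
0.0694 M

ln[A] = ln[A]₀ - k·t = ln(1.71) - (0.178)·(18) = 0.5365 - 3.2040 = -2.6675
[A] = e^(-2.6675) = 0.0694 M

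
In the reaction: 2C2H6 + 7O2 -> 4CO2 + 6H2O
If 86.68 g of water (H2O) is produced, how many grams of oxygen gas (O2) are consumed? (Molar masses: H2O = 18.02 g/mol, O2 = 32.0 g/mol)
Moles of H2O = 86.68 g ÷ 18.02 g/mol = 4.81021 mol
Mole ratio: 7 mol O2 / 6 mol H2O
Moles of O2 = 4.81021 × (7/6) = 5.61191 mol
Mass of O2 = 5.61191 mol × 32.0 g/mol = 179.6 g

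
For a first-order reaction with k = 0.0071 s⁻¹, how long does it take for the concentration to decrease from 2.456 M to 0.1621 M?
382.83 s

From ln[A] = ln[A]₀ - k·t: t = ln([A]₀/[A])/k = ln(2.456/0.1621)/0.0071 = ln(15.1511)/0.0071 = 2.7181/0.0071 = 382.83 s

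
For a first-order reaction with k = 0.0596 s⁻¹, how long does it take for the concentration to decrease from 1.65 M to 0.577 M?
17.63 s

From ln[A] = ln[A]₀ - k·t: t = ln([A]₀/[A])/k = ln(1.65/0.577)/0.0596 = ln(2.8596)/0.0596 = 1.0507/0.0596 = 17.63 s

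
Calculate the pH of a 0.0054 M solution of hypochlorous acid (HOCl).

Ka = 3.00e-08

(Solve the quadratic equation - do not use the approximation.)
pH = 4.90

x² + Ka×x - Ka×C = 0. Using quadratic formula: [H⁺] = 1.2713e-05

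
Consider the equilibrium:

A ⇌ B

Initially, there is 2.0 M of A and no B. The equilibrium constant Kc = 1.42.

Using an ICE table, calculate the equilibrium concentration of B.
[B] = 1.174 M

ICE: [A] = 2.0 − x, [B] = x.
Kc = x/(2.0 − x) = 1.42 ⇒ x = 1.42·2.0/(1 + 1.42) = 2.84/2.42 = 1.174.
[B] = x = 1.174 M.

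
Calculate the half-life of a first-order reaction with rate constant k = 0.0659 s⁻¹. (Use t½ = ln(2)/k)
10.52 s

t½ = ln(2)/k = 0.6931/0.0659 = 10.52 s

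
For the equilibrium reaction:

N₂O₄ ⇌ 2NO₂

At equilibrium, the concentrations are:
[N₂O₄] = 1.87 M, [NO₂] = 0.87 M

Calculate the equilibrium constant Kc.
K_c = 0.4048

Kc = ([NO₂]^2) / ([N₂O₄])
   = ((0.87)^2) / ((1.87))
   = 0.7569 / 1.87 = 0.4048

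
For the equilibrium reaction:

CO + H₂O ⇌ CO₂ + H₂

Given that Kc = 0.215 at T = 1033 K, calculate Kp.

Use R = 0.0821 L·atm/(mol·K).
K_p = 0.2150

Δn = (moles gaseous products) − (moles gaseous reactants) = 0
T = 1033 K; RT = 0.0821 × 1033 = 84.8093
Kp = Kc·(RT)^Δn = 0.215 × (84.8093)^0 = 0.215 × 1 = 0.2150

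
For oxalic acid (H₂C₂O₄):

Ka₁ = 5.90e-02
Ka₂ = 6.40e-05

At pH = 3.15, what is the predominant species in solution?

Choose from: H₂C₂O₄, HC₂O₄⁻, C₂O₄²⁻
HC₂O₄⁻

pKa1 = 1.23, pKa2 = 4.19. Each pKa is the crossover between adjacent species; pH = 3.15 lies in the region where HC₂O₄⁻ predominates.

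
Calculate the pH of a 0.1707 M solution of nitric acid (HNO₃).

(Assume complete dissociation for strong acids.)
pH = 0.77

[H⁺] = 0.1707 M for strong acid. pH = -log[H⁺] = -log(0.1707)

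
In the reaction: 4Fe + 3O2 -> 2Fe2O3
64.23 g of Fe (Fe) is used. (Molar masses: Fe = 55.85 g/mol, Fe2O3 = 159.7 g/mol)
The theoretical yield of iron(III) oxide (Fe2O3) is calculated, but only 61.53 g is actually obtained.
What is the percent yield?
Moles of Fe = 64.23 g ÷ 55.85 g/mol = 1.15004 mol
Mole ratio: 2 mol Fe2O3 / 4 mol Fe
Moles of Fe2O3 = 1.15004 × (2/4) = 0.575022 mol
Theoretical yield = 0.575022 mol × 159.7 g/mol = 91.831 g
Actual yield = 61.53 g
Percent yield = (61.53 / 91.831) × 100% = 67.0%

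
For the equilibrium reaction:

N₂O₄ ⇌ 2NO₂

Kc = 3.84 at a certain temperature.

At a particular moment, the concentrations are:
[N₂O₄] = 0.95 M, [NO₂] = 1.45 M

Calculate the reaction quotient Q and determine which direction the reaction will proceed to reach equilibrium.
Q = 2.213, Q < K, reaction proceeds forward (toward products)

Q = ([NO₂]^2) / ([N₂O₄])
  = ((1.45)^2) / ((0.95)) = 2.1025/0.95 = 2.213
Since Q = 2.213 < Kc = 3.84, the reaction proceeds forward (toward products) to reach equilibrium.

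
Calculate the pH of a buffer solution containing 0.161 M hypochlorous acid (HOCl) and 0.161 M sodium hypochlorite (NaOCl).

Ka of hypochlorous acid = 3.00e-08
pH = 7.52

pKa = -log(3.00e-08) = 7.52. pH = pKa + log([A⁻]/[HA]) = 7.52 + log(0.161/0.161)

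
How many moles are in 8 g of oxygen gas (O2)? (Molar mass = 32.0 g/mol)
Moles = 8 g ÷ 32.0 g/mol = 0.25 mol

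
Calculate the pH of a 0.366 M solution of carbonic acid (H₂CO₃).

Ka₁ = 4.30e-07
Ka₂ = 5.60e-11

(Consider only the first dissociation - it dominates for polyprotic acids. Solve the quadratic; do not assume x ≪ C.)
pH = 3.40

x² + Ka₁·x − Ka₁·C = 0 with Ka₁ = 4.30e-07, C = 0.366.
x = (−Ka₁ + √(Ka₁² + 4·Ka₁·C))/2 = 3.9650e-04 M, so pH = 3.40.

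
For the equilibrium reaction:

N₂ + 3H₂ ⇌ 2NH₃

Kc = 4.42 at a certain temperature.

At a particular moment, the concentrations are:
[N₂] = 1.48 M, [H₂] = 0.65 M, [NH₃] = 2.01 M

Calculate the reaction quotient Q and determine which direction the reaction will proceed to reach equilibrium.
Q = 9.940, Q > K, reaction proceeds reverse (toward reactants)

Q = ([NH₃]^2) / ([N₂] × [H₂]^3)
  = ((2.01)^2) / ((1.48)·(0.65)^3) = 4.0401/0.40645 = 9.94
Since Q = 9.94 > Kc = 4.42, the reaction proceeds reverse (toward reactants) to reach equilibrium.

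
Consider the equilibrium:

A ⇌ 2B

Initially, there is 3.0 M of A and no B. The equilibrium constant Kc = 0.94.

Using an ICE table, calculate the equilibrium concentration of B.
[B] = 1.461 M

ICE: [A] = 3.0 − x, [B] = 2x.
Kc = (2x)²/(3.0 − x) = 0.94 ⇒ 4x² + 0.94x − 2.82 = 0.
x = (−0.94 + √(0.94² + 4·4·2.82))/(2·4) = (−0.94 + √46.004)/8 = 0.73032.
[B] = 2x = 1.461 M.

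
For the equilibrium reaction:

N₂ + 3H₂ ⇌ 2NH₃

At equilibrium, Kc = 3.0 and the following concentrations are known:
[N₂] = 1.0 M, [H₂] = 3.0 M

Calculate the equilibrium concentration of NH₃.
[NH₃] = 9.0000 M

Kc = ([NH₃]^2) / ([N₂] × [H₂]^3) = 3.0
[NH₃]^2 = Kc · (reactant terms)/(other product terms) = 3.0 · 27 / 1 = 81
[NH₃] = (81)^(1/2) = 9.0000 M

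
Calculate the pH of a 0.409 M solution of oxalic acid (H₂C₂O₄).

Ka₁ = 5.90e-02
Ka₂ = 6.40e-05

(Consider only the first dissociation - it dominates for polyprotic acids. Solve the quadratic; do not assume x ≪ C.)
pH = 0.89

x² + Ka₁·x − Ka₁·C = 0 with Ka₁ = 5.90e-02, C = 0.409.
x = (−Ka₁ + √(Ka₁² + 4·Ka₁·C))/2 = 1.2862e-01 M, so pH = 0.89.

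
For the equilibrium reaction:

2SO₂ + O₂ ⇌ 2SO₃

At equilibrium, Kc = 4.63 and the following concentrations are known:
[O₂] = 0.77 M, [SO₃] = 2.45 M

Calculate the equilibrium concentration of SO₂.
[SO₂] = 1.2976 M

Kc = ([SO₃]^2) / ([SO₂]^2 × [O₂]) = 4.63
[SO₂]^2 = (product terms)/(Kc · other reactant terms) = 6.0025 / (4.63 · 0.77) = 1.6837
[SO₂] = (1.6837)^(1/2) = 1.2976 M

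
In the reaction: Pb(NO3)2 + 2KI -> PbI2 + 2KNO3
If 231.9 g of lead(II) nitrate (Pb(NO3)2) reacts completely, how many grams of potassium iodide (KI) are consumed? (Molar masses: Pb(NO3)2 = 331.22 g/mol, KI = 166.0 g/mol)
Moles of Pb(NO3)2 = 231.9 g ÷ 331.22 g/mol = 0.700139 mol
Mole ratio: 2 mol KI / 1 mol Pb(NO3)2
Moles of KI = 0.700139 × (2/1) = 1.40028 mol
Mass of KI = 1.40028 mol × 166.0 g/mol = 232.4 g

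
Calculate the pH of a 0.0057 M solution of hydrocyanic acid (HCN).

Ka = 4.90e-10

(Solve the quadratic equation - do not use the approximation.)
pH = 5.78

x² + Ka×x - Ka×C = 0. Using quadratic formula: [H⁺] = 1.6710e-06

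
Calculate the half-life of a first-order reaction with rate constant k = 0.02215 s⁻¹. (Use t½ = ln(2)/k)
31.29 s

t½ = ln(2)/k = 0.6931/0.02215 = 31.29 s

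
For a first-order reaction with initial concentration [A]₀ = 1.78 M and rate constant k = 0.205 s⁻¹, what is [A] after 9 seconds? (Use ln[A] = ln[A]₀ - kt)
0.2813 M

ln[A] = ln[A]₀ - k·t = ln(1.78) - (0.205)·(9) = 0.5766 - 1.8450 = -1.2684
[A] = e^(-1.2684) = 0.2813 M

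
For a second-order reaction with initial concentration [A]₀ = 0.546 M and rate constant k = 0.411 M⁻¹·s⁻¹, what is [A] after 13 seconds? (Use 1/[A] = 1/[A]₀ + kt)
0.1394 M

1/[A] = 1/[A]₀ + k·t = 1/0.546 + (0.411)·(13) = 1.8315 + 5.3430 = 7.1745
[A] = 1/7.1745 = 0.1394 M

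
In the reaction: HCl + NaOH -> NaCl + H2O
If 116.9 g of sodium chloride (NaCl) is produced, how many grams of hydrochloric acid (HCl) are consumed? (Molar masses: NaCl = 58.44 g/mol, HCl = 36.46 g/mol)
Moles of NaCl = 116.9 g ÷ 58.44 g/mol = 2.00034 mol
Mole ratio: 1 mol HCl / 1 mol NaCl
Moles of HCl = 2.00034 × (1/1) = 2.00034 mol
Mass of HCl = 2.00034 mol × 36.46 g/mol = 72.93 g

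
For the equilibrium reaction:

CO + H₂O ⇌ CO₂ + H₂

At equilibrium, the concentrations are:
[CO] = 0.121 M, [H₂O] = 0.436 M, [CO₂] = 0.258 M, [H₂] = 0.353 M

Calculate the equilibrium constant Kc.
K_c = 1.7263

Kc = ([CO₂] × [H₂]) / ([CO] × [H₂O])
   = ((0.258)·(0.353)) / ((0.121)·(0.436))
   = 0.091074 / 0.052756 = 1.7263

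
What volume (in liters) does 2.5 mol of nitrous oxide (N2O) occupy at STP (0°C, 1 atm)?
At STP, 1 mol of gas occupies 22.4 L
Volume = 2.5 mol × 22.4 L/mol = 56.00 L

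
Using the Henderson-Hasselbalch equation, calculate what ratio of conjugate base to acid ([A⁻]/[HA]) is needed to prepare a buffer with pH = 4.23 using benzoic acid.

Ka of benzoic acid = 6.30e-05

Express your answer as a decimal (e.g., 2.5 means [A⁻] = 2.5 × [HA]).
[A⁻]/[HA] = 1.070

pKa = −log(6.30e-05) = 4.2007. pH = pKa + log([A⁻]/[HA]). 4.23 = 4.2007 + log(ratio). log(ratio) = 4.23 − 4.2007 = 0.0293. ratio = 10^(0.0293) = 1.070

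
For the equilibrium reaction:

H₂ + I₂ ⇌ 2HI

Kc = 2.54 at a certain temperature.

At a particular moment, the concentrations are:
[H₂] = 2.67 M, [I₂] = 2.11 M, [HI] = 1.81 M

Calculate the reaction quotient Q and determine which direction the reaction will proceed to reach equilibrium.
Q = 0.582, Q < K, reaction proceeds forward (toward products)

Q = ([HI]^2) / ([H₂] × [I₂])
  = ((1.81)^2) / ((2.67)·(2.11)) = 3.2761/5.6337 = 0.5815
Since Q = 0.5815 < Kc = 2.54, the reaction proceeds forward (toward products) to reach equilibrium.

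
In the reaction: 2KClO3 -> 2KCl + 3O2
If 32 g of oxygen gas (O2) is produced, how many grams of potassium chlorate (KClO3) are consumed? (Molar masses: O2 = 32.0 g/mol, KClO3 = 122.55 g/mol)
Moles of O2 = 32 g ÷ 32.0 g/mol = 1 mol
Mole ratio: 2 mol KClO3 / 3 mol O2
Moles of KClO3 = 1 × (2/3) = 0.666667 mol
Mass of KClO3 = 0.666667 mol × 122.55 g/mol = 81.7 g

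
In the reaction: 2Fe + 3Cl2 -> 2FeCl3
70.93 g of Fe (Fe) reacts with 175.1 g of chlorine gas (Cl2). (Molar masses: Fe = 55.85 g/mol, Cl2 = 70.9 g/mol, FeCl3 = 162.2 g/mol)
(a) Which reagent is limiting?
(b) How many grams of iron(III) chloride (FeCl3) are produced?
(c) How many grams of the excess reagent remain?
(a) Fe, (b) 206 g, (c) 40.03 g

Moles of Fe = 70.93 g ÷ 55.85 g/mol = 1.27001 mol
Moles of Cl2 = 175.1 g ÷ 70.9 g/mol = 2.46968 mol
Moles ÷ coefficient: Fe: 1.27001/2 = 0.635, Cl2: 2.46968/3 = 0.8232
(a) Fe has the smaller value, so Fe is the limiting reagent.
(b) Moles of FeCl3 = 1.27001 mol Fe × (2/2) = 1.27001 mol; mass = 1.27001 mol × 162.2 g/mol = 206 g
(c) Cl2 consumed = 1.27001 × (3/2) = 1.90501 mol; remaining = 2.46968 − 1.90501 = 0.564662 mol; mass = 0.564662 mol × 70.9 g/mol = 40.03 g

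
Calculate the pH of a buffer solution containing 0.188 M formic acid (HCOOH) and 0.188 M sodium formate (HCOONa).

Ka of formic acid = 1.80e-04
pH = 3.74

pKa = -log(1.80e-04) = 3.74. pH = pKa + log([A⁻]/[HA]) = 3.74 + log(0.188/0.188)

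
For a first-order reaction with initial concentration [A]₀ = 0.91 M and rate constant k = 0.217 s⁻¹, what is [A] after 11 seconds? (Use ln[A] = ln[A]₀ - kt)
0.0836 M

ln[A] = ln[A]₀ - k·t = ln(0.91) - (0.217)·(11) = -0.0943 - 2.3870 = -2.4813
[A] = e^(-2.4813) = 0.0836 M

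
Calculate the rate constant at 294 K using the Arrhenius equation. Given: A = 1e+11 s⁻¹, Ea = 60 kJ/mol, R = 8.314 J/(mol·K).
2.19e+00 s⁻¹

k = A·exp(-Ea/(R·T)) = 1e+11·exp(-60000/(8.314·294)) = 1e+11·exp(-24.5467) = 1e+11·2.1852e-11 = 2.19e+00 s⁻¹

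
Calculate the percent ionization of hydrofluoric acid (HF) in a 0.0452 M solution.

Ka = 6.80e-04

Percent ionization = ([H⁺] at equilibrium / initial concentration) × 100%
Percent ionization = 11.5%

Let x = [H⁺]. Ka = x²/(C - x) ⇒ x² + (6.80e-04)x - (6.80e-04)(0.0452) = 0. x = 5.2144e-03. Percent = (5.2144e-03/0.0452) × 100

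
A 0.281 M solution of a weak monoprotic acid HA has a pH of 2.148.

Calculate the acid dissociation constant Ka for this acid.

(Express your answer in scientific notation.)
K_a = 1.85e-04

[H⁺] = 10^(−pH) = 10^(−2.148) = 7.112e-03 M. For HA ⇌ H⁺ + A⁻, Ka = x²/(C − x) = (7.112e-03)²/(0.281 − 7.112e-03) = 1.85e-04.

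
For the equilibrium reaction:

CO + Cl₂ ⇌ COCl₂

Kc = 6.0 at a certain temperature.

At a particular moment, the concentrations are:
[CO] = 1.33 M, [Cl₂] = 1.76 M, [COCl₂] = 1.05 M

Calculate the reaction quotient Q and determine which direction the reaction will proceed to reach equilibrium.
Q = 0.449, Q < K, reaction proceeds forward (toward products)

Q = ([COCl₂]) / ([CO] × [Cl₂])
  = ((1.05)) / ((1.33)·(1.76)) = 1.05/2.3408 = 0.4486
Since Q = 0.4486 < Kc = 6.0, the reaction proceeds forward (toward products) to reach equilibrium.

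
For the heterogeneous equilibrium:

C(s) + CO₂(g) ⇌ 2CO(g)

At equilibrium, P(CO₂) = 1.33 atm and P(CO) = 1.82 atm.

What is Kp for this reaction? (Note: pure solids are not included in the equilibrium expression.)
K_p = 2.491

Solid C is excluded.
Kp = P(CO)²/P(CO₂) = (1.82)²/1.33 = 3.312/1.33 = 2.491.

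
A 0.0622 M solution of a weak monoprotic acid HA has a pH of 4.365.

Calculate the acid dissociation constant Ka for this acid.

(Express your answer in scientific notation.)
K_a = 3.00e-08

[H⁺] = 10^(−pH) = 10^(−4.365) = 4.315e-05 M. For HA ⇌ H⁺ + A⁻, Ka = x²/(C − x) = (4.315e-05)²/(0.0622 − 4.315e-05) = 3.00e-08.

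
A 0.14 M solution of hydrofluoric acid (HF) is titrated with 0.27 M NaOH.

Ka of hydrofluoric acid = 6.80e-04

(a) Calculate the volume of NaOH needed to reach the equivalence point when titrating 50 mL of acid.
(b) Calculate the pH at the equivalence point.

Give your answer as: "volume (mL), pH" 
V = 25.9 mL, pH = 8.07

(a) At equivalence: moles acid = moles base.
moles acid = 0.14 × 0.05 = 0.007 mol; V_NaOH = 0.007/0.27 = 0.02593 L = 25.9 mL.
(b) At equivalence, all acid → conjugate base A⁻ at [A⁻] = 0.007/0.07593 = 0.0922 M.
Kb = Kw/Ka = 1.0e-14/6.80e-04 = 1.471e-11; [OH⁻] = √(Kb·[A⁻]) = 1.164e-06; pOH = 5.93; pH = 14 − pOH = 8.07.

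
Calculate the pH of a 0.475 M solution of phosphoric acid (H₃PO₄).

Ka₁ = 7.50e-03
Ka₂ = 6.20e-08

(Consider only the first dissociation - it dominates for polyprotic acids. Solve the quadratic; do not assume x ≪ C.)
pH = 1.25

x² + Ka₁·x − Ka₁·C = 0 with Ka₁ = 7.50e-03, C = 0.475.
x = (−Ka₁ + √(Ka₁² + 4·Ka₁·C))/2 = 5.6054e-02 M, so pH = 1.25.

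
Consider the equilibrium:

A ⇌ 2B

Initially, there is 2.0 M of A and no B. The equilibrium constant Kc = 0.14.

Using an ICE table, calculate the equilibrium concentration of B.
[B] = 0.495 M

ICE: [A] = 2.0 − x, [B] = 2x.
Kc = (2x)²/(2.0 − x) = 0.14 ⇒ 4x² + 0.14x − 0.28 = 0.
x = (−0.14 + √(0.14² + 4·4·0.28))/(2·4) = (−0.14 + √4.4996)/8 = 0.24765.
[B] = 2x = 0.495 M.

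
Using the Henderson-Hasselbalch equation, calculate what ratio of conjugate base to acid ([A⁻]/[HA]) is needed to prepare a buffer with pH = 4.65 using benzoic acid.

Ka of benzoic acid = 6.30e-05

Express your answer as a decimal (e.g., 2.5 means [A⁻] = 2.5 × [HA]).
[A⁻]/[HA] = 2.814

pKa = −log(6.30e-05) = 4.2007. pH = pKa + log([A⁻]/[HA]). 4.65 = 4.2007 + log(ratio). log(ratio) = 4.65 − 4.2007 = 0.4493. ratio = 10^(0.4493) = 2.814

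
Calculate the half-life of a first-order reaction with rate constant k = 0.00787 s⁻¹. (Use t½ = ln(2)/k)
88.07 s

t½ = ln(2)/k = 0.6931/0.00787 = 88.07 s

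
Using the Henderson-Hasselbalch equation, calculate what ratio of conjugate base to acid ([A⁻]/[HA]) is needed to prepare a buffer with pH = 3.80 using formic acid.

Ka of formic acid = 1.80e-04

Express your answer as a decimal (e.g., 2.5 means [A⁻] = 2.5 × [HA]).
[A⁻]/[HA] = 1.136

pKa = −log(1.80e-04) = 3.7447. pH = pKa + log([A⁻]/[HA]). 3.80 = 3.7447 + log(ratio). log(ratio) = 3.80 − 3.7447 = 0.0553. ratio = 10^(0.0553) = 1.136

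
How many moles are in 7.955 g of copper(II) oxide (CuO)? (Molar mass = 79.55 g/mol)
Moles = 7.955 g ÷ 79.55 g/mol = 0.1 mol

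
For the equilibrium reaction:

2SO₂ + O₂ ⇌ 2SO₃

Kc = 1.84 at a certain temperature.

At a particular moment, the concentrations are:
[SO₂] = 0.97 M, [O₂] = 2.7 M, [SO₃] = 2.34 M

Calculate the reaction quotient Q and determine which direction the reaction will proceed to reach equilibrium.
Q = 2.155, Q > K, reaction proceeds reverse (toward reactants)

Q = ([SO₃]^2) / ([SO₂]^2 × [O₂])
  = ((2.34)^2) / ((0.97)^2·(2.7)) = 5.4756/2.5404 = 2.155
Since Q = 2.155 > Kc = 1.84, the reaction proceeds reverse (toward reactants) to reach equilibrium.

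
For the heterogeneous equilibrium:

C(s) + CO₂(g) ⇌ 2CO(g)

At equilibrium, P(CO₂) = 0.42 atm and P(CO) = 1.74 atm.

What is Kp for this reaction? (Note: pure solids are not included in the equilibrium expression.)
K_p = 7.209

Solid C is excluded.
Kp = P(CO)²/P(CO₂) = (1.74)²/0.42 = 3.028/0.42 = 7.209.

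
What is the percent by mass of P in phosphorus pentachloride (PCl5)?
Mass of P in formula = 30.97 × 1 = 30.97 g/mol
Molar mass = 208.22 g/mol
% P = (30.97/208.22) × 100% = 14.87%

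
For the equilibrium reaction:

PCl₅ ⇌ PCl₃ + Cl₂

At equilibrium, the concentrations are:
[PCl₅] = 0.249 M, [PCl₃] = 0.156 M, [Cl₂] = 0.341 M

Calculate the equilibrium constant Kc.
K_c = 0.2136

Kc = ([PCl₃] × [Cl₂]) / ([PCl₅])
   = ((0.156)·(0.341)) / ((0.249))
   = 0.053196 / 0.249 = 0.2136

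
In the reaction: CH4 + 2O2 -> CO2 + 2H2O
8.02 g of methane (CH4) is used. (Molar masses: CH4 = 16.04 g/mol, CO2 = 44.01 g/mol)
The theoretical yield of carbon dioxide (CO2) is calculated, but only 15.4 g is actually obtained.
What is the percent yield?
Moles of CH4 = 8.02 g ÷ 16.04 g/mol = 0.5 mol
Mole ratio: 1 mol CO2 / 1 mol CH4
Moles of CO2 = 0.5 × (1/1) = 0.5 mol
Theoretical yield = 0.5 mol × 44.01 g/mol = 22.005 g
Actual yield = 15.4 g
Percent yield = (15.4 / 22.005) × 100% = 70.0%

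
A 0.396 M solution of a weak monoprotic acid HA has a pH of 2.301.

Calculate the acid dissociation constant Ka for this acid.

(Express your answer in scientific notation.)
K_a = 6.39e-05

[H⁺] = 10^(−pH) = 10^(−2.301) = 5.000e-03 M. For HA ⇌ H⁺ + A⁻, Ka = x²/(C − x) = (5.000e-03)²/(0.396 − 5.000e-03) = 6.39e-05.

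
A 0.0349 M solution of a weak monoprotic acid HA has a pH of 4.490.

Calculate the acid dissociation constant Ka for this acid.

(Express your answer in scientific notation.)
K_a = 3.00e-08

[H⁺] = 10^(−pH) = 10^(−4.490) = 3.236e-05 M. For HA ⇌ H⁺ + A⁻, Ka = x²/(C − x) = (3.236e-05)²/(0.0349 − 3.236e-05) = 3.00e-08.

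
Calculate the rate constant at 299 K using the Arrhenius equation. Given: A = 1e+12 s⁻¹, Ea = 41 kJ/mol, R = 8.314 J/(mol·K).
6.87e+04 s⁻¹

k = A·exp(-Ea/(R·T)) = 1e+12·exp(-41000/(8.314·299)) = 1e+12·exp(-16.4931) = 1e+12·6.8728e-08 = 6.87e+04 s⁻¹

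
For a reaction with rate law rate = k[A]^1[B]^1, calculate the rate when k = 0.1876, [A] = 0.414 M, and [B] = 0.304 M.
0.02361 M/s

rate = k·[A]^1·[B]^1 = 0.1876·(0.414)^1·(0.304)^1 = 0.1876·0.414·0.304 = 0.02361 M/s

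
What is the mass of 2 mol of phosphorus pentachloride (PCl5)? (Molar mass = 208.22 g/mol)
Mass = 2 mol × 208.22 g/mol = 416.4 g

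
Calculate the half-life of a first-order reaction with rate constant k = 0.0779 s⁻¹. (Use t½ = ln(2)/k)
8.90 s

t½ = ln(2)/k = 0.6931/0.0779 = 8.90 s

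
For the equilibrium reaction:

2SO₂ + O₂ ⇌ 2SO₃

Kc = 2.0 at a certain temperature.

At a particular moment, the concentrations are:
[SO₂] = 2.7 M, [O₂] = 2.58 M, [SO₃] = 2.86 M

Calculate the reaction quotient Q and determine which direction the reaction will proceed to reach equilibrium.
Q = 0.435, Q < K, reaction proceeds forward (toward products)

Q = ([SO₃]^2) / ([SO₂]^2 × [O₂])
  = ((2.86)^2) / ((2.7)^2·(2.58)) = 8.1796/18.808 = 0.4349
Since Q = 0.4349 < Kc = 2.0, the reaction proceeds forward (toward products) to reach equilibrium.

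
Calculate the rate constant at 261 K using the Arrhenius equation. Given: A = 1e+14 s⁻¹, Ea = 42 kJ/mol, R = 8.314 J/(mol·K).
3.93e+05 s⁻¹

k = A·exp(-Ea/(R·T)) = 1e+14·exp(-42000/(8.314·261)) = 1e+14·exp(-19.3552) = 1e+14·3.9276e-09 = 3.93e+05 s⁻¹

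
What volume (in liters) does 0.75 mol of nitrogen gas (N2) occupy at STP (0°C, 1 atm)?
At STP, 1 mol of gas occupies 22.4 L
Volume = 0.75 mol × 22.4 L/mol = 16.80 L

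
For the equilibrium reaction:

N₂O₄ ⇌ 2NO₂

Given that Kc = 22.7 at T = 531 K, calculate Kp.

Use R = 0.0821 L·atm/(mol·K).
K_p = 989.6088

Δn = (moles gaseous products) − (moles gaseous reactants) = 1
T = 531 K; RT = 0.0821 × 531 = 43.5951
Kp = Kc·(RT)^Δn = 22.7 × (43.5951)^1 = 22.7 × 43.5951 = 989.6088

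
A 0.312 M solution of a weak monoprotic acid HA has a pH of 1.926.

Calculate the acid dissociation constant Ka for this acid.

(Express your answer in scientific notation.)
K_a = 4.68e-04

[H⁺] = 10^(−pH) = 10^(−1.926) = 1.186e-02 M. For HA ⇌ H⁺ + A⁻, Ka = x²/(C − x) = (1.186e-02)²/(0.312 − 1.186e-02) = 4.68e-04.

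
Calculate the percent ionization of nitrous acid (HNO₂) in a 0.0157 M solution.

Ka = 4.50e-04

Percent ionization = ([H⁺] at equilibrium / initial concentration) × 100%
Percent ionization = 15.6%

Let x = [H⁺]. Ka = x²/(C - x) ⇒ x² + (4.50e-04)x - (4.50e-04)(0.0157) = 0. x = 2.4425e-03. Percent = (2.4425e-03/0.0157) × 100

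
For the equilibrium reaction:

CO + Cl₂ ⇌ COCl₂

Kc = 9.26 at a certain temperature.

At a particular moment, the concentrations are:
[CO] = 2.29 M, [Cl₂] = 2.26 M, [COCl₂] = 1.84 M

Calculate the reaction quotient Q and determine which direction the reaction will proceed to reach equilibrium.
Q = 0.356, Q < K, reaction proceeds forward (toward products)

Q = ([COCl₂]) / ([CO] × [Cl₂])
  = ((1.84)) / ((2.29)·(2.26)) = 1.84/5.1754 = 0.3555
Since Q = 0.3555 < Kc = 9.26, the reaction proceeds forward (toward products) to reach equilibrium.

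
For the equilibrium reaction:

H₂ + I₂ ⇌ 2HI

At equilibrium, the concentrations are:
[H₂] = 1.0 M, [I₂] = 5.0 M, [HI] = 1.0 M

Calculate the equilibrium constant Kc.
K_c = 0.2000

Kc = ([HI]^2) / ([H₂] × [I₂])
   = ((1.0)^2) / ((1.0)·(5.0))
   = 1 / 5 = 0.2000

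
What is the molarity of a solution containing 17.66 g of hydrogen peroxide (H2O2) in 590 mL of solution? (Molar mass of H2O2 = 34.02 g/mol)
Moles of H2O2 = 17.66 g ÷ 34.02 g/mol = 0.519106 mol
Volume = 590 mL = 0.59 L
Molarity = 0.519106 mol ÷ 0.59 L = 0.8798 M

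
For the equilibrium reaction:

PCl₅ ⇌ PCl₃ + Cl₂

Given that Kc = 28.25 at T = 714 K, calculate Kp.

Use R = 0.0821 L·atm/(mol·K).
K_p = 1.66e+03

Δn = (moles gaseous products) − (moles gaseous reactants) = 1
T = 714 K; RT = 0.0821 × 714 = 58.6194
Kp = Kc·(RT)^Δn = 28.25 × (58.6194)^1 = 28.25 × 58.6194 = 1.66e+03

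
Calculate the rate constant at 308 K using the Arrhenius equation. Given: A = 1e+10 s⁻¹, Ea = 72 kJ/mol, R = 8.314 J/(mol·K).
6.15e-03 s⁻¹

k = A·exp(-Ea/(R·T)) = 1e+10·exp(-72000/(8.314·308)) = 1e+10·exp(-28.1172) = 1e+10·6.1498e-13 = 6.15e-03 s⁻¹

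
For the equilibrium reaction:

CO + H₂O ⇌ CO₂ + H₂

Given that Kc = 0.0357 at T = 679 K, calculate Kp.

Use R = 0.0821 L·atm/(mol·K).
K_p = 0.0357

Δn = (moles gaseous products) − (moles gaseous reactants) = 0
T = 679 K; RT = 0.0821 × 679 = 55.7459
Kp = Kc·(RT)^Δn = 0.0357 × (55.7459)^0 = 0.0357 × 1 = 0.0357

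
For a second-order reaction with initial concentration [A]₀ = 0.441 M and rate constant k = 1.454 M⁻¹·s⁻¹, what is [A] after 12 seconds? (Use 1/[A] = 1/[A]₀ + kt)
0.0507 M

1/[A] = 1/[A]₀ + k·t = 1/0.441 + (1.454)·(12) = 2.2676 + 17.4480 = 19.7156
[A] = 1/19.7156 = 0.0507 M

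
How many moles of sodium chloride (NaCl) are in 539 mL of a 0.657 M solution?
Moles = Molarity × Volume (L)
Moles = 0.657 M × 0.539 L = 0.3541 mol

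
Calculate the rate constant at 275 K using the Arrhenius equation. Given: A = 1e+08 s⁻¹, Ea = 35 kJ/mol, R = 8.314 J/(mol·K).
2.25e+01 s⁻¹

k = A·exp(-Ea/(R·T)) = 1e+08·exp(-35000/(8.314·275)) = 1e+08·exp(-15.3082) = 1e+08·2.2476e-07 = 2.25e+01 s⁻¹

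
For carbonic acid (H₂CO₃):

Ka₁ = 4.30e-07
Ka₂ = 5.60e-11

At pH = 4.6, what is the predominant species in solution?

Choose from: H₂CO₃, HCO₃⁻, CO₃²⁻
H₂CO₃

pKa1 = 6.37, pKa2 = 10.25. Each pKa is the crossover between adjacent species; pH = 4.6 lies in the region where H₂CO₃ predominates.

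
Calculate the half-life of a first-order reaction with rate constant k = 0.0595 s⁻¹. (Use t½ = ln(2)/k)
11.65 s

t½ = ln(2)/k = 0.6931/0.0595 = 11.65 s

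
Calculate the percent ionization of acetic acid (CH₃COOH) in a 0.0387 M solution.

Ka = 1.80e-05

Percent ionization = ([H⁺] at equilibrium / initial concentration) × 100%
Percent ionization = 2.13%

Let x = [H⁺]. Ka = x²/(C - x) ⇒ x² + (1.80e-05)x - (1.80e-05)(0.0387) = 0. x = 8.2567e-04. Percent = (8.2567e-04/0.0387) × 100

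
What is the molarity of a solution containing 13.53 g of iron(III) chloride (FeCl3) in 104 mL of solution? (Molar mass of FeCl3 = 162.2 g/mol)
Moles of FeCl3 = 13.53 g ÷ 162.2 g/mol = 0.0834155 mol
Volume = 104 mL = 0.104 L
Molarity = 0.0834155 mol ÷ 0.104 L = 0.8021 M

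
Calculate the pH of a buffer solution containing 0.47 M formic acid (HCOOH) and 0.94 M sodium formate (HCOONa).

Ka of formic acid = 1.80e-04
pH = 4.05

pKa = -log(1.80e-04) = 3.74. pH = pKa + log([A⁻]/[HA]) = 3.74 + log(0.94/0.47)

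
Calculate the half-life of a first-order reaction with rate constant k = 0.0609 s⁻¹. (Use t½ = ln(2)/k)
11.38 s

t½ = ln(2)/k = 0.6931/0.0609 = 11.38 s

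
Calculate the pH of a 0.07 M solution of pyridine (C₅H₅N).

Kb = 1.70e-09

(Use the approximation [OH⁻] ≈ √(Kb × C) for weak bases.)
pH = 9.04

[OH⁻] = √(Kb × C) = √(1.70e-09 × 0.07) = 1.0909e-05. pOH = 4.96, pH = 14 - pOH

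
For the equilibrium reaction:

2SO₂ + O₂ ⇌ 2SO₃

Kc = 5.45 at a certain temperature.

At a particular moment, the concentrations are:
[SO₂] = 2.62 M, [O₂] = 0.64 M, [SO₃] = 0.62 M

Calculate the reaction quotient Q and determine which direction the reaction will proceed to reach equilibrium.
Q = 0.087, Q < K, reaction proceeds forward (toward products)

Q = ([SO₃]^2) / ([SO₂]^2 × [O₂])
  = ((0.62)^2) / ((2.62)^2·(0.64)) = 0.3844/4.3932 = 0.0875
Since Q = 0.0875 < Kc = 5.45, the reaction proceeds forward (toward products) to reach equilibrium.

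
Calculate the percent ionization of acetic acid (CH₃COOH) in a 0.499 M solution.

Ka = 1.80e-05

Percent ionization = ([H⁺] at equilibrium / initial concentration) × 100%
Percent ionization = 0.599%

Let x = [H⁺]. Ka = x²/(C - x) ⇒ x² + (1.80e-05)x - (1.80e-05)(0.499) = 0. x = 2.9880e-03. Percent = (2.9880e-03/0.499) × 100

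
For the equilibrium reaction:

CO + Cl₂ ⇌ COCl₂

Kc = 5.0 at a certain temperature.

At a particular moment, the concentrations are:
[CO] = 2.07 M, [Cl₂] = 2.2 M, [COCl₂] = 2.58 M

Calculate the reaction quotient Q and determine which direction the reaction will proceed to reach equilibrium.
Q = 0.567, Q < K, reaction proceeds forward (toward products)

Q = ([COCl₂]) / ([CO] × [Cl₂])
  = ((2.58)) / ((2.07)·(2.2)) = 2.58/4.554 = 0.5665
Since Q = 0.5665 < Kc = 5.0, the reaction proceeds forward (toward products) to reach equilibrium.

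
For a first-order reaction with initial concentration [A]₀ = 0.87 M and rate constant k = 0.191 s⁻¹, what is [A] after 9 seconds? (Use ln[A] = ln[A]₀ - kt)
0.1559 M

ln[A] = ln[A]₀ - k·t = ln(0.87) - (0.191)·(9) = -0.1393 - 1.7190 = -1.8583
[A] = e^(-1.8583) = 0.1559 M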